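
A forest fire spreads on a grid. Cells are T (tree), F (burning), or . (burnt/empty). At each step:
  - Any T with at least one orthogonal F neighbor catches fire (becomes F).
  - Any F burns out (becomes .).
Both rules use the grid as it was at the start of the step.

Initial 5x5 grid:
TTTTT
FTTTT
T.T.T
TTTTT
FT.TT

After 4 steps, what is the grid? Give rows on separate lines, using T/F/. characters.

Step 1: 5 trees catch fire, 2 burn out
  FTTTT
  .FTTT
  F.T.T
  FTTTT
  .F.TT
Step 2: 3 trees catch fire, 5 burn out
  .FTTT
  ..FTT
  ..T.T
  .FTTT
  ...TT
Step 3: 4 trees catch fire, 3 burn out
  ..FTT
  ...FT
  ..F.T
  ..FTT
  ...TT
Step 4: 3 trees catch fire, 4 burn out
  ...FT
  ....F
  ....T
  ...FT
  ...TT

...FT
....F
....T
...FT
...TT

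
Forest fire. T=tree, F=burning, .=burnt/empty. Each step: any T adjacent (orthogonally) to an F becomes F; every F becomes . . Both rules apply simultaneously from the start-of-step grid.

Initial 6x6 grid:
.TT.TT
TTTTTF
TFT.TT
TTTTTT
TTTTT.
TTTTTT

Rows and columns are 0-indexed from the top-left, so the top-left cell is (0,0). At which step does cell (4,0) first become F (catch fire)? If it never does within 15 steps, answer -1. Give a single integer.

Step 1: cell (4,0)='T' (+7 fires, +2 burnt)
Step 2: cell (4,0)='T' (+10 fires, +7 burnt)
Step 3: cell (4,0)='F' (+6 fires, +10 burnt)
  -> target ignites at step 3
Step 4: cell (4,0)='.' (+4 fires, +6 burnt)
Step 5: cell (4,0)='.' (+2 fires, +4 burnt)
Step 6: cell (4,0)='.' (+1 fires, +2 burnt)
Step 7: cell (4,0)='.' (+0 fires, +1 burnt)
  fire out at step 7

3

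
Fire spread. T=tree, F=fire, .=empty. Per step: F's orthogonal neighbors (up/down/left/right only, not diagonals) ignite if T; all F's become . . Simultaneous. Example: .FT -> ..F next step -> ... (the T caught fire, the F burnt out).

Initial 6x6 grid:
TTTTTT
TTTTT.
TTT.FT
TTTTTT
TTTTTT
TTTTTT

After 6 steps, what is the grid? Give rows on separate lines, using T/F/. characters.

Step 1: 3 trees catch fire, 1 burn out
  TTTTTT
  TTTTF.
  TTT..F
  TTTTFT
  TTTTTT
  TTTTTT
Step 2: 5 trees catch fire, 3 burn out
  TTTTFT
  TTTF..
  TTT...
  TTTF.F
  TTTTFT
  TTTTTT
Step 3: 7 trees catch fire, 5 burn out
  TTTF.F
  TTF...
  TTT...
  TTF...
  TTTF.F
  TTTTFT
Step 4: 7 trees catch fire, 7 burn out
  TTF...
  TF....
  TTF...
  TF....
  TTF...
  TTTF.F
Step 5: 6 trees catch fire, 7 burn out
  TF....
  F.....
  TF....
  F.....
  TF....
  TTF...
Step 6: 4 trees catch fire, 6 burn out
  F.....
  ......
  F.....
  ......
  F.....
  TF....

F.....
......
F.....
......
F.....
TF....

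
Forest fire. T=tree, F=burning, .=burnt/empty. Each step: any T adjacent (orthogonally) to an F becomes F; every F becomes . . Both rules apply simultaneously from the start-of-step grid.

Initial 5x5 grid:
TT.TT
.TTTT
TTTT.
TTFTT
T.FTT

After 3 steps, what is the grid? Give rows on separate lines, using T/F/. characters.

Step 1: 4 trees catch fire, 2 burn out
  TT.TT
  .TTTT
  TTFT.
  TF.FT
  T..FT
Step 2: 6 trees catch fire, 4 burn out
  TT.TT
  .TFTT
  TF.F.
  F...F
  T...F
Step 3: 4 trees catch fire, 6 burn out
  TT.TT
  .F.FT
  F....
  .....
  F....

TT.TT
.F.FT
F....
.....
F....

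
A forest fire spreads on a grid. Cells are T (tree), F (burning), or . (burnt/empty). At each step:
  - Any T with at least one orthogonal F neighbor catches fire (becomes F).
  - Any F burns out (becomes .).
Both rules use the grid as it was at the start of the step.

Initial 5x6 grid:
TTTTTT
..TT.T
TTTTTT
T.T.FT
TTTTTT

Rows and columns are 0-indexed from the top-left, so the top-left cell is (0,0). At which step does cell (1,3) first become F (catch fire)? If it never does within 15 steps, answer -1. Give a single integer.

Step 1: cell (1,3)='T' (+3 fires, +1 burnt)
Step 2: cell (1,3)='T' (+4 fires, +3 burnt)
Step 3: cell (1,3)='F' (+4 fires, +4 burnt)
  -> target ignites at step 3
Step 4: cell (1,3)='.' (+6 fires, +4 burnt)
Step 5: cell (1,3)='.' (+4 fires, +6 burnt)
Step 6: cell (1,3)='.' (+2 fires, +4 burnt)
Step 7: cell (1,3)='.' (+1 fires, +2 burnt)
Step 8: cell (1,3)='.' (+0 fires, +1 burnt)
  fire out at step 8

3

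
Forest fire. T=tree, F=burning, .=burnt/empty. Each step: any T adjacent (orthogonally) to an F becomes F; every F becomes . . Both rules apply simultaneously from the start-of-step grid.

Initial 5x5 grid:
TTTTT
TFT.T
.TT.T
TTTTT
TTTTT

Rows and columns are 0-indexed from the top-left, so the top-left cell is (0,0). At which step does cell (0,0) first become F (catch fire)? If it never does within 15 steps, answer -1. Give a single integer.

Step 1: cell (0,0)='T' (+4 fires, +1 burnt)
Step 2: cell (0,0)='F' (+4 fires, +4 burnt)
  -> target ignites at step 2
Step 3: cell (0,0)='.' (+4 fires, +4 burnt)
Step 4: cell (0,0)='.' (+4 fires, +4 burnt)
Step 5: cell (0,0)='.' (+3 fires, +4 burnt)
Step 6: cell (0,0)='.' (+2 fires, +3 burnt)
Step 7: cell (0,0)='.' (+0 fires, +2 burnt)
  fire out at step 7

2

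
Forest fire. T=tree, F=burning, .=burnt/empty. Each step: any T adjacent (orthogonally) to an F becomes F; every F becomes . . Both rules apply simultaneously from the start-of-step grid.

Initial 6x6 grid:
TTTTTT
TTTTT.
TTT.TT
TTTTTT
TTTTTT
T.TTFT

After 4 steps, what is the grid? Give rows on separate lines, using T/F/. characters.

Step 1: 3 trees catch fire, 1 burn out
  TTTTTT
  TTTTT.
  TTT.TT
  TTTTTT
  TTTTFT
  T.TF.F
Step 2: 4 trees catch fire, 3 burn out
  TTTTTT
  TTTTT.
  TTT.TT
  TTTTFT
  TTTF.F
  T.F...
Step 3: 4 trees catch fire, 4 burn out
  TTTTTT
  TTTTT.
  TTT.FT
  TTTF.F
  TTF...
  T.....
Step 4: 4 trees catch fire, 4 burn out
  TTTTTT
  TTTTF.
  TTT..F
  TTF...
  TF....
  T.....

TTTTTT
TTTTF.
TTT..F
TTF...
TF....
T.....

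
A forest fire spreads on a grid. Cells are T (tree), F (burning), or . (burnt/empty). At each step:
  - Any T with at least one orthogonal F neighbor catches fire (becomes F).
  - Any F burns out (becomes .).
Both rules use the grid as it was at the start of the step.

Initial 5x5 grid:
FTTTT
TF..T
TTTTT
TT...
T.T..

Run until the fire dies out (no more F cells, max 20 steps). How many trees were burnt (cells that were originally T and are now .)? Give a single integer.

Step 1: +3 fires, +2 burnt (F count now 3)
Step 2: +4 fires, +3 burnt (F count now 4)
Step 3: +3 fires, +4 burnt (F count now 3)
Step 4: +3 fires, +3 burnt (F count now 3)
Step 5: +1 fires, +3 burnt (F count now 1)
Step 6: +0 fires, +1 burnt (F count now 0)
Fire out after step 6
Initially T: 15, now '.': 24
Total burnt (originally-T cells now '.'): 14

Answer: 14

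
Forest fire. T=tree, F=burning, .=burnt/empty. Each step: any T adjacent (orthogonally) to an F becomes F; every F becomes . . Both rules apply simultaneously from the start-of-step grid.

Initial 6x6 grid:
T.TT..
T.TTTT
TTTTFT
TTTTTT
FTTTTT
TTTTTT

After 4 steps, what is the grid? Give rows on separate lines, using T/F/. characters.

Step 1: 7 trees catch fire, 2 burn out
  T.TT..
  T.TTFT
  TTTF.F
  FTTTFT
  .FTTTT
  FTTTTT
Step 2: 10 trees catch fire, 7 burn out
  T.TT..
  T.TF.F
  FTF...
  .FTF.F
  ..FTFT
  .FTTTT
Step 3: 9 trees catch fire, 10 burn out
  T.TF..
  F.F...
  .F....
  ..F...
  ...F.F
  ..FTFT
Step 4: 4 trees catch fire, 9 burn out
  F.F...
  ......
  ......
  ......
  ......
  ...F.F

F.F...
......
......
......
......
...F.F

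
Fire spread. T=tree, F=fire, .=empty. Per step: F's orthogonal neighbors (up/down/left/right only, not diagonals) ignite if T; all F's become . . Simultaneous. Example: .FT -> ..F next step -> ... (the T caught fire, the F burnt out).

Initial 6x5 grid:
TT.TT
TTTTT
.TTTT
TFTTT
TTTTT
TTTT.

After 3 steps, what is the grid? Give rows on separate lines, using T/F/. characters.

Step 1: 4 trees catch fire, 1 burn out
  TT.TT
  TTTTT
  .FTTT
  F.FTT
  TFTTT
  TTTT.
Step 2: 6 trees catch fire, 4 burn out
  TT.TT
  TFTTT
  ..FTT
  ...FT
  F.FTT
  TFTT.
Step 3: 8 trees catch fire, 6 burn out
  TF.TT
  F.FTT
  ...FT
  ....F
  ...FT
  F.FT.

TF.TT
F.FTT
...FT
....F
...FT
F.FT.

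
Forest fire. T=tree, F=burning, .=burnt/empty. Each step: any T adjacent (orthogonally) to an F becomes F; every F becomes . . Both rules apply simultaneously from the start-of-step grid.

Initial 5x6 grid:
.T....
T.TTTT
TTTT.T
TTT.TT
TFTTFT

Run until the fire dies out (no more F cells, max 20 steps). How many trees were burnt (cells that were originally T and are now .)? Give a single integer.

Answer: 19

Derivation:
Step 1: +6 fires, +2 burnt (F count now 6)
Step 2: +4 fires, +6 burnt (F count now 4)
Step 3: +3 fires, +4 burnt (F count now 3)
Step 4: +4 fires, +3 burnt (F count now 4)
Step 5: +2 fires, +4 burnt (F count now 2)
Step 6: +0 fires, +2 burnt (F count now 0)
Fire out after step 6
Initially T: 20, now '.': 29
Total burnt (originally-T cells now '.'): 19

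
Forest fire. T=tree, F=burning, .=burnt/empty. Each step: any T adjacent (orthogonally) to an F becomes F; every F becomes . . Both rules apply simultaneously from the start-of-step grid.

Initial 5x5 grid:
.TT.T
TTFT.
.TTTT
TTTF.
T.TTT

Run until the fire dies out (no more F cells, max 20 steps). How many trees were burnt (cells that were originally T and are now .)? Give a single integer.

Answer: 16

Derivation:
Step 1: +7 fires, +2 burnt (F count now 7)
Step 2: +7 fires, +7 burnt (F count now 7)
Step 3: +1 fires, +7 burnt (F count now 1)
Step 4: +1 fires, +1 burnt (F count now 1)
Step 5: +0 fires, +1 burnt (F count now 0)
Fire out after step 5
Initially T: 17, now '.': 24
Total burnt (originally-T cells now '.'): 16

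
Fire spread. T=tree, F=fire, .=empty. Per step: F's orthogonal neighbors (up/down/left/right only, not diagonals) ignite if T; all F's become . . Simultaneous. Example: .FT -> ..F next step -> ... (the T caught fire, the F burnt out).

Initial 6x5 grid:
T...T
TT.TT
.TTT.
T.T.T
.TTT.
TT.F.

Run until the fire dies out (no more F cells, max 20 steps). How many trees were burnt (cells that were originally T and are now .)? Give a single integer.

Answer: 15

Derivation:
Step 1: +1 fires, +1 burnt (F count now 1)
Step 2: +1 fires, +1 burnt (F count now 1)
Step 3: +2 fires, +1 burnt (F count now 2)
Step 4: +2 fires, +2 burnt (F count now 2)
Step 5: +3 fires, +2 burnt (F count now 3)
Step 6: +2 fires, +3 burnt (F count now 2)
Step 7: +2 fires, +2 burnt (F count now 2)
Step 8: +2 fires, +2 burnt (F count now 2)
Step 9: +0 fires, +2 burnt (F count now 0)
Fire out after step 9
Initially T: 17, now '.': 28
Total burnt (originally-T cells now '.'): 15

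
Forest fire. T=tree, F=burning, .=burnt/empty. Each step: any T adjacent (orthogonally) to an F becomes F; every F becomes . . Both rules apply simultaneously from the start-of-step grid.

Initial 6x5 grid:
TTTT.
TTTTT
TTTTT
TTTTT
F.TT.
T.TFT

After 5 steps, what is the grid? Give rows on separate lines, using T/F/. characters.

Step 1: 5 trees catch fire, 2 burn out
  TTTT.
  TTTTT
  TTTTT
  FTTTT
  ..TF.
  F.F.F
Step 2: 4 trees catch fire, 5 burn out
  TTTT.
  TTTTT
  FTTTT
  .FTFT
  ..F..
  .....
Step 3: 5 trees catch fire, 4 burn out
  TTTT.
  FTTTT
  .FTFT
  ..F.F
  .....
  .....
Step 4: 5 trees catch fire, 5 burn out
  FTTT.
  .FTFT
  ..F.F
  .....
  .....
  .....
Step 5: 4 trees catch fire, 5 burn out
  .FTF.
  ..F.F
  .....
  .....
  .....
  .....

.FTF.
..F.F
.....
.....
.....
.....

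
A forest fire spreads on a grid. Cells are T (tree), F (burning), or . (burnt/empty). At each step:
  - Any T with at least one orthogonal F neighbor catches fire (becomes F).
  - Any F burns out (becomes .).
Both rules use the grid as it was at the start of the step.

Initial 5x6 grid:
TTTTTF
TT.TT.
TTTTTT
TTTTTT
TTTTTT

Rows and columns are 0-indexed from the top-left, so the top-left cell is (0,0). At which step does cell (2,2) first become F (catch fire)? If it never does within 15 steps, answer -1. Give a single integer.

Step 1: cell (2,2)='T' (+1 fires, +1 burnt)
Step 2: cell (2,2)='T' (+2 fires, +1 burnt)
Step 3: cell (2,2)='T' (+3 fires, +2 burnt)
Step 4: cell (2,2)='T' (+4 fires, +3 burnt)
Step 5: cell (2,2)='F' (+6 fires, +4 burnt)
  -> target ignites at step 5
Step 6: cell (2,2)='.' (+5 fires, +6 burnt)
Step 7: cell (2,2)='.' (+3 fires, +5 burnt)
Step 8: cell (2,2)='.' (+2 fires, +3 burnt)
Step 9: cell (2,2)='.' (+1 fires, +2 burnt)
Step 10: cell (2,2)='.' (+0 fires, +1 burnt)
  fire out at step 10

5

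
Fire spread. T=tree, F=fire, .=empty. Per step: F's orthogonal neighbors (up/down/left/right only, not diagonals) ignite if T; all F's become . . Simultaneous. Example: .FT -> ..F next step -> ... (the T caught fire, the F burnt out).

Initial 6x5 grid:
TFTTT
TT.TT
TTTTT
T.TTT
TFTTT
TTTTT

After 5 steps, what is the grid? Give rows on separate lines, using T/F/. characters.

Step 1: 6 trees catch fire, 2 burn out
  F.FTT
  TF.TT
  TTTTT
  T.TTT
  F.FTT
  TFTTT
Step 2: 8 trees catch fire, 6 burn out
  ...FT
  F..TT
  TFTTT
  F.FTT
  ...FT
  F.FTT
Step 3: 7 trees catch fire, 8 burn out
  ....F
  ...FT
  F.FTT
  ...FT
  ....F
  ...FT
Step 4: 4 trees catch fire, 7 burn out
  .....
  ....F
  ...FT
  ....F
  .....
  ....F
Step 5: 1 trees catch fire, 4 burn out
  .....
  .....
  ....F
  .....
  .....
  .....

.....
.....
....F
.....
.....
.....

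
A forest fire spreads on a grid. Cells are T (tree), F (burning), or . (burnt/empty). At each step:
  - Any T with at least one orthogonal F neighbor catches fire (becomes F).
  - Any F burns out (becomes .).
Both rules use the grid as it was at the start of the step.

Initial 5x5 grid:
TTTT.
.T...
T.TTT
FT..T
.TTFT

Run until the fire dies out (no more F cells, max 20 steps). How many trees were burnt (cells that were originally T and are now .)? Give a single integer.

Step 1: +4 fires, +2 burnt (F count now 4)
Step 2: +2 fires, +4 burnt (F count now 2)
Step 3: +1 fires, +2 burnt (F count now 1)
Step 4: +1 fires, +1 burnt (F count now 1)
Step 5: +1 fires, +1 burnt (F count now 1)
Step 6: +0 fires, +1 burnt (F count now 0)
Fire out after step 6
Initially T: 14, now '.': 20
Total burnt (originally-T cells now '.'): 9

Answer: 9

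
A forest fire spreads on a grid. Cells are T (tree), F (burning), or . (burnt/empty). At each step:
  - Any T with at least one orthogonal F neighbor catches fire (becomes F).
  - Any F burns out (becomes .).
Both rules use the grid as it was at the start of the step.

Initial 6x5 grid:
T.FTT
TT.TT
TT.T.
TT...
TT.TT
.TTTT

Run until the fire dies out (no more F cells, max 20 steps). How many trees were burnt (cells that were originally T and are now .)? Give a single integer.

Step 1: +1 fires, +1 burnt (F count now 1)
Step 2: +2 fires, +1 burnt (F count now 2)
Step 3: +2 fires, +2 burnt (F count now 2)
Step 4: +0 fires, +2 burnt (F count now 0)
Fire out after step 4
Initially T: 20, now '.': 15
Total burnt (originally-T cells now '.'): 5

Answer: 5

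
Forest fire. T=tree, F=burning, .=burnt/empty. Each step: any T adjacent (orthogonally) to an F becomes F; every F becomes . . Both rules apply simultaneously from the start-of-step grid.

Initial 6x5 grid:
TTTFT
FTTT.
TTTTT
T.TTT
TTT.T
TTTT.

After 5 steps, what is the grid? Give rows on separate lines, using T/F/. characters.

Step 1: 6 trees catch fire, 2 burn out
  FTF.F
  .FTF.
  FTTTT
  T.TTT
  TTT.T
  TTTT.
Step 2: 5 trees catch fire, 6 burn out
  .F...
  ..F..
  .FTFT
  F.TTT
  TTT.T
  TTTT.
Step 3: 4 trees catch fire, 5 burn out
  .....
  .....
  ..F.F
  ..TFT
  FTT.T
  TTTT.
Step 4: 4 trees catch fire, 4 burn out
  .....
  .....
  .....
  ..F.F
  .FT.T
  FTTT.
Step 5: 3 trees catch fire, 4 burn out
  .....
  .....
  .....
  .....
  ..F.F
  .FTT.

.....
.....
.....
.....
..F.F
.FTT.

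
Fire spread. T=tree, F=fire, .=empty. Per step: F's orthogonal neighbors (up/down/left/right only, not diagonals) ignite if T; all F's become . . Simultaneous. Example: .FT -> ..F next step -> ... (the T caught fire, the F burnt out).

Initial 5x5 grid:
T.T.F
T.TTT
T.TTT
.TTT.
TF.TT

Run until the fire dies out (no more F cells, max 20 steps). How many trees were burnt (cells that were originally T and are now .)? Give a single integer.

Answer: 13

Derivation:
Step 1: +3 fires, +2 burnt (F count now 3)
Step 2: +3 fires, +3 burnt (F count now 3)
Step 3: +4 fires, +3 burnt (F count now 4)
Step 4: +2 fires, +4 burnt (F count now 2)
Step 5: +1 fires, +2 burnt (F count now 1)
Step 6: +0 fires, +1 burnt (F count now 0)
Fire out after step 6
Initially T: 16, now '.': 22
Total burnt (originally-T cells now '.'): 13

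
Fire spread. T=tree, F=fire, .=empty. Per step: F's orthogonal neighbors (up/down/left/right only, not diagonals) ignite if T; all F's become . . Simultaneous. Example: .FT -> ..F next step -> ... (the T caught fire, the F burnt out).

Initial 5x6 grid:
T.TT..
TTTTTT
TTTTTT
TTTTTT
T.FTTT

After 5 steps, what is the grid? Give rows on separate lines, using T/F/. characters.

Step 1: 2 trees catch fire, 1 burn out
  T.TT..
  TTTTTT
  TTTTTT
  TTFTTT
  T..FTT
Step 2: 4 trees catch fire, 2 burn out
  T.TT..
  TTTTTT
  TTFTTT
  TF.FTT
  T...FT
Step 3: 6 trees catch fire, 4 burn out
  T.TT..
  TTFTTT
  TF.FTT
  F...FT
  T....F
Step 4: 7 trees catch fire, 6 burn out
  T.FT..
  TF.FTT
  F...FT
  .....F
  F.....
Step 5: 4 trees catch fire, 7 burn out
  T..F..
  F...FT
  .....F
  ......
  ......

T..F..
F...FT
.....F
......
......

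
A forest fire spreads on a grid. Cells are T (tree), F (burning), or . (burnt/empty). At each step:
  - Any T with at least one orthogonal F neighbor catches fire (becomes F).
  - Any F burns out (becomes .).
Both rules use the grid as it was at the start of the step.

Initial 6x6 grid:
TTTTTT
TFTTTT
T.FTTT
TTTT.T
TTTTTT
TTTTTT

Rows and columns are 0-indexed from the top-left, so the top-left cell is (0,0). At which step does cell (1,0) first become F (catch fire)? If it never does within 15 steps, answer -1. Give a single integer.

Step 1: cell (1,0)='F' (+5 fires, +2 burnt)
  -> target ignites at step 1
Step 2: cell (1,0)='.' (+8 fires, +5 burnt)
Step 3: cell (1,0)='.' (+7 fires, +8 burnt)
Step 4: cell (1,0)='.' (+7 fires, +7 burnt)
Step 5: cell (1,0)='.' (+4 fires, +7 burnt)
Step 6: cell (1,0)='.' (+1 fires, +4 burnt)
Step 7: cell (1,0)='.' (+0 fires, +1 burnt)
  fire out at step 7

1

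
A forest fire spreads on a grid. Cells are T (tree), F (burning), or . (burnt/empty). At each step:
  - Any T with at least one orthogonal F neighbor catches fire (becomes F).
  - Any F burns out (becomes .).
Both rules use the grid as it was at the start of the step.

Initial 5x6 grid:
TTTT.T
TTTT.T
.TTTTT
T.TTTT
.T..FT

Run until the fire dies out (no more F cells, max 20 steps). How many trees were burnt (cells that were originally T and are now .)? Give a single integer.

Step 1: +2 fires, +1 burnt (F count now 2)
Step 2: +3 fires, +2 burnt (F count now 3)
Step 3: +3 fires, +3 burnt (F count now 3)
Step 4: +3 fires, +3 burnt (F count now 3)
Step 5: +4 fires, +3 burnt (F count now 4)
Step 6: +2 fires, +4 burnt (F count now 2)
Step 7: +2 fires, +2 burnt (F count now 2)
Step 8: +1 fires, +2 burnt (F count now 1)
Step 9: +0 fires, +1 burnt (F count now 0)
Fire out after step 9
Initially T: 22, now '.': 28
Total burnt (originally-T cells now '.'): 20

Answer: 20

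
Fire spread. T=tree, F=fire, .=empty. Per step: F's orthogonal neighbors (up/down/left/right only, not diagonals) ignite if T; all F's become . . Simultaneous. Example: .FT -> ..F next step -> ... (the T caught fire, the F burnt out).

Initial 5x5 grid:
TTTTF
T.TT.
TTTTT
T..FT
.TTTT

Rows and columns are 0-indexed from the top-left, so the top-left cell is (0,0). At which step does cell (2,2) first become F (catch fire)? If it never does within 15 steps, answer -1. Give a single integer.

Step 1: cell (2,2)='T' (+4 fires, +2 burnt)
Step 2: cell (2,2)='F' (+6 fires, +4 burnt)
  -> target ignites at step 2
Step 3: cell (2,2)='.' (+4 fires, +6 burnt)
Step 4: cell (2,2)='.' (+2 fires, +4 burnt)
Step 5: cell (2,2)='.' (+2 fires, +2 burnt)
Step 6: cell (2,2)='.' (+0 fires, +2 burnt)
  fire out at step 6

2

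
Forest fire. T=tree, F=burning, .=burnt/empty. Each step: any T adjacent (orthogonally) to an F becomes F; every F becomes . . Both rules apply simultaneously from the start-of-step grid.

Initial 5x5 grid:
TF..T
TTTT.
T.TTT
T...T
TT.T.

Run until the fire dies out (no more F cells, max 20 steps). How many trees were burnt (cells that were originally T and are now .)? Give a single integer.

Answer: 13

Derivation:
Step 1: +2 fires, +1 burnt (F count now 2)
Step 2: +2 fires, +2 burnt (F count now 2)
Step 3: +3 fires, +2 burnt (F count now 3)
Step 4: +2 fires, +3 burnt (F count now 2)
Step 5: +2 fires, +2 burnt (F count now 2)
Step 6: +2 fires, +2 burnt (F count now 2)
Step 7: +0 fires, +2 burnt (F count now 0)
Fire out after step 7
Initially T: 15, now '.': 23
Total burnt (originally-T cells now '.'): 13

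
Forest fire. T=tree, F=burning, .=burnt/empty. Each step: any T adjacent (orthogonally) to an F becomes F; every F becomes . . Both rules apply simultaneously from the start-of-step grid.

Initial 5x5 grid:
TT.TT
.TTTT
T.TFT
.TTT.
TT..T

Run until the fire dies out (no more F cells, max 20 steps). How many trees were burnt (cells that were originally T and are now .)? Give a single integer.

Answer: 15

Derivation:
Step 1: +4 fires, +1 burnt (F count now 4)
Step 2: +4 fires, +4 burnt (F count now 4)
Step 3: +3 fires, +4 burnt (F count now 3)
Step 4: +2 fires, +3 burnt (F count now 2)
Step 5: +2 fires, +2 burnt (F count now 2)
Step 6: +0 fires, +2 burnt (F count now 0)
Fire out after step 6
Initially T: 17, now '.': 23
Total burnt (originally-T cells now '.'): 15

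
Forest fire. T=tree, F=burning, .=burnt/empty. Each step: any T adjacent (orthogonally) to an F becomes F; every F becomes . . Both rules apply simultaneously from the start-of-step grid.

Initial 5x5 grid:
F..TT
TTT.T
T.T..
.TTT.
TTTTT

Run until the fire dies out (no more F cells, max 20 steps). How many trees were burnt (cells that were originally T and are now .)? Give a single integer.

Answer: 13

Derivation:
Step 1: +1 fires, +1 burnt (F count now 1)
Step 2: +2 fires, +1 burnt (F count now 2)
Step 3: +1 fires, +2 burnt (F count now 1)
Step 4: +1 fires, +1 burnt (F count now 1)
Step 5: +1 fires, +1 burnt (F count now 1)
Step 6: +3 fires, +1 burnt (F count now 3)
Step 7: +2 fires, +3 burnt (F count now 2)
Step 8: +2 fires, +2 burnt (F count now 2)
Step 9: +0 fires, +2 burnt (F count now 0)
Fire out after step 9
Initially T: 16, now '.': 22
Total burnt (originally-T cells now '.'): 13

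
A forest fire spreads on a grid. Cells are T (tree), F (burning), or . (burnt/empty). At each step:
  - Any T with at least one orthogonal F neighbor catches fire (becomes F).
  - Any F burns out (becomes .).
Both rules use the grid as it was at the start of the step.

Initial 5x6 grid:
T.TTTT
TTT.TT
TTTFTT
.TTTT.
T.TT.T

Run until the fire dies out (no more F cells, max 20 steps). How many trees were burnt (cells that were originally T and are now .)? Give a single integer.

Answer: 21

Derivation:
Step 1: +3 fires, +1 burnt (F count now 3)
Step 2: +7 fires, +3 burnt (F count now 7)
Step 3: +7 fires, +7 burnt (F count now 7)
Step 4: +3 fires, +7 burnt (F count now 3)
Step 5: +1 fires, +3 burnt (F count now 1)
Step 6: +0 fires, +1 burnt (F count now 0)
Fire out after step 6
Initially T: 23, now '.': 28
Total burnt (originally-T cells now '.'): 21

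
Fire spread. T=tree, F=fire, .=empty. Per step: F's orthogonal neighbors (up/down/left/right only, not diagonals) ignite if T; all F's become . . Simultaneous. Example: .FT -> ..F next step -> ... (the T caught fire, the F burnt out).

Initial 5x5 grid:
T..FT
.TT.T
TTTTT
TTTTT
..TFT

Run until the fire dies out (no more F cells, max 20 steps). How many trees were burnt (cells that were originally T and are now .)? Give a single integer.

Step 1: +4 fires, +2 burnt (F count now 4)
Step 2: +4 fires, +4 burnt (F count now 4)
Step 3: +3 fires, +4 burnt (F count now 3)
Step 4: +3 fires, +3 burnt (F count now 3)
Step 5: +2 fires, +3 burnt (F count now 2)
Step 6: +0 fires, +2 burnt (F count now 0)
Fire out after step 6
Initially T: 17, now '.': 24
Total burnt (originally-T cells now '.'): 16

Answer: 16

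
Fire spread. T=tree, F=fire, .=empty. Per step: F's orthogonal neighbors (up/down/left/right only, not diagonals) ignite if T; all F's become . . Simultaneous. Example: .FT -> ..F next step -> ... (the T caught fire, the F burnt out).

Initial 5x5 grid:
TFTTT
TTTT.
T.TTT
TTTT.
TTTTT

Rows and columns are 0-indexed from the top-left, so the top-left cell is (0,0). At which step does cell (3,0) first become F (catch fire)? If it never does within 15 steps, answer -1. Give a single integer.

Step 1: cell (3,0)='T' (+3 fires, +1 burnt)
Step 2: cell (3,0)='T' (+3 fires, +3 burnt)
Step 3: cell (3,0)='T' (+4 fires, +3 burnt)
Step 4: cell (3,0)='F' (+3 fires, +4 burnt)
  -> target ignites at step 4
Step 5: cell (3,0)='.' (+5 fires, +3 burnt)
Step 6: cell (3,0)='.' (+2 fires, +5 burnt)
Step 7: cell (3,0)='.' (+1 fires, +2 burnt)
Step 8: cell (3,0)='.' (+0 fires, +1 burnt)
  fire out at step 8

4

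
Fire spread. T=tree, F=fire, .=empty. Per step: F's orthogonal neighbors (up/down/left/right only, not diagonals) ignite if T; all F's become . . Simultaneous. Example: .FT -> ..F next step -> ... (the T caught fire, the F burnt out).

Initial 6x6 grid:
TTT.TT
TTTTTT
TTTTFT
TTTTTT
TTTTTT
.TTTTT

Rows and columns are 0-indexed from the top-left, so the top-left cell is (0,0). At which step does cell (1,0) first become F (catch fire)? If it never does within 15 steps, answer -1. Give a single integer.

Step 1: cell (1,0)='T' (+4 fires, +1 burnt)
Step 2: cell (1,0)='T' (+7 fires, +4 burnt)
Step 3: cell (1,0)='T' (+7 fires, +7 burnt)
Step 4: cell (1,0)='T' (+7 fires, +7 burnt)
Step 5: cell (1,0)='F' (+5 fires, +7 burnt)
  -> target ignites at step 5
Step 6: cell (1,0)='.' (+3 fires, +5 burnt)
Step 7: cell (1,0)='.' (+0 fires, +3 burnt)
  fire out at step 7

5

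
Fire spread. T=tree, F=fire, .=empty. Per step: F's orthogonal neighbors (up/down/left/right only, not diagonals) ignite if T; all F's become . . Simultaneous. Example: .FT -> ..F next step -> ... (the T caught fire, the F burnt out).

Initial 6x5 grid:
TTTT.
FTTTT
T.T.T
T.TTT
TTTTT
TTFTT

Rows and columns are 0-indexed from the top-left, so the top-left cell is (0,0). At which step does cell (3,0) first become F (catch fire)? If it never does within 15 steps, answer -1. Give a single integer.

Step 1: cell (3,0)='T' (+6 fires, +2 burnt)
Step 2: cell (3,0)='F' (+8 fires, +6 burnt)
  -> target ignites at step 2
Step 3: cell (3,0)='.' (+6 fires, +8 burnt)
Step 4: cell (3,0)='.' (+3 fires, +6 burnt)
Step 5: cell (3,0)='.' (+1 fires, +3 burnt)
Step 6: cell (3,0)='.' (+0 fires, +1 burnt)
  fire out at step 6

2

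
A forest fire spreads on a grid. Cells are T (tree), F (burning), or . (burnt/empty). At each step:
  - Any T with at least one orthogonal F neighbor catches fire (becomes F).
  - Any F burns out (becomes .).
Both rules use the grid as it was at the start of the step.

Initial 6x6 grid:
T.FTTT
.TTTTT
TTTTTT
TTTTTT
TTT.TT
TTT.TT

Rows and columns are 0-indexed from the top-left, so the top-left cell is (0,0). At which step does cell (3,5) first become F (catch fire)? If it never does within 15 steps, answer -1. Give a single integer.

Step 1: cell (3,5)='T' (+2 fires, +1 burnt)
Step 2: cell (3,5)='T' (+4 fires, +2 burnt)
Step 3: cell (3,5)='T' (+5 fires, +4 burnt)
Step 4: cell (3,5)='T' (+6 fires, +5 burnt)
Step 5: cell (3,5)='T' (+5 fires, +6 burnt)
Step 6: cell (3,5)='F' (+4 fires, +5 burnt)
  -> target ignites at step 6
Step 7: cell (3,5)='.' (+3 fires, +4 burnt)
Step 8: cell (3,5)='.' (+1 fires, +3 burnt)
Step 9: cell (3,5)='.' (+0 fires, +1 burnt)
  fire out at step 9

6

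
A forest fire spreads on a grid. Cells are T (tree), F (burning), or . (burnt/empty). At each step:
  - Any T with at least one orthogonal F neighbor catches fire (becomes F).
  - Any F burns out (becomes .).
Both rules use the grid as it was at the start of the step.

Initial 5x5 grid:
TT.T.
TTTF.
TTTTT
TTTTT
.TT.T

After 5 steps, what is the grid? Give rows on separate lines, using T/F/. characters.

Step 1: 3 trees catch fire, 1 burn out
  TT.F.
  TTF..
  TTTFT
  TTTTT
  .TT.T
Step 2: 4 trees catch fire, 3 burn out
  TT...
  TF...
  TTF.F
  TTTFT
  .TT.T
Step 3: 5 trees catch fire, 4 burn out
  TF...
  F....
  TF...
  TTF.F
  .TT.T
Step 4: 5 trees catch fire, 5 burn out
  F....
  .....
  F....
  TF...
  .TF.F
Step 5: 2 trees catch fire, 5 burn out
  .....
  .....
  .....
  F....
  .F...

.....
.....
.....
F....
.F...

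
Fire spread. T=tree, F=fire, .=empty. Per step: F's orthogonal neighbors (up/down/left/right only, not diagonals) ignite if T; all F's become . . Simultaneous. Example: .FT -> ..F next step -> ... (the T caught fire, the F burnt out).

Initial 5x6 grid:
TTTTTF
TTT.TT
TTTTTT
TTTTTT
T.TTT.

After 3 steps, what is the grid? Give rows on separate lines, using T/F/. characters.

Step 1: 2 trees catch fire, 1 burn out
  TTTTF.
  TTT.TF
  TTTTTT
  TTTTTT
  T.TTT.
Step 2: 3 trees catch fire, 2 burn out
  TTTF..
  TTT.F.
  TTTTTF
  TTTTTT
  T.TTT.
Step 3: 3 trees catch fire, 3 burn out
  TTF...
  TTT...
  TTTTF.
  TTTTTF
  T.TTT.

TTF...
TTT...
TTTTF.
TTTTTF
T.TTT.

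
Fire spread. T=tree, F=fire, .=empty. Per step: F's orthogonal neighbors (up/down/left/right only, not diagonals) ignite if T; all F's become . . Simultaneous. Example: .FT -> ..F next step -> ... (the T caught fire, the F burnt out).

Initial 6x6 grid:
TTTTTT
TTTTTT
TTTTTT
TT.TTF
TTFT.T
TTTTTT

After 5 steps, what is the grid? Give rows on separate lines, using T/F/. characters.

Step 1: 6 trees catch fire, 2 burn out
  TTTTTT
  TTTTTT
  TTTTTF
  TT.TF.
  TF.F.F
  TTFTTT
Step 2: 8 trees catch fire, 6 burn out
  TTTTTT
  TTTTTF
  TTTTF.
  TF.F..
  F.....
  TF.FTF
Step 3: 7 trees catch fire, 8 burn out
  TTTTTF
  TTTTF.
  TFTF..
  F.....
  ......
  F...F.
Step 4: 5 trees catch fire, 7 burn out
  TTTTF.
  TFTF..
  F.F...
  ......
  ......
  ......
Step 5: 4 trees catch fire, 5 burn out
  TFTF..
  F.F...
  ......
  ......
  ......
  ......

TFTF..
F.F...
......
......
......
......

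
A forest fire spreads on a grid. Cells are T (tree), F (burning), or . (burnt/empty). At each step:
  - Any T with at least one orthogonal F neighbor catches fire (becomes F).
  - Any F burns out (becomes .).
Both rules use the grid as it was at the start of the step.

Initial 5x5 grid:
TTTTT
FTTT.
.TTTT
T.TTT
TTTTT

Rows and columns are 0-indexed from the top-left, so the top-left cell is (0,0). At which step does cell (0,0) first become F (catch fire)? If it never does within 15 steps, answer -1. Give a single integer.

Step 1: cell (0,0)='F' (+2 fires, +1 burnt)
  -> target ignites at step 1
Step 2: cell (0,0)='.' (+3 fires, +2 burnt)
Step 3: cell (0,0)='.' (+3 fires, +3 burnt)
Step 4: cell (0,0)='.' (+3 fires, +3 burnt)
Step 5: cell (0,0)='.' (+4 fires, +3 burnt)
Step 6: cell (0,0)='.' (+3 fires, +4 burnt)
Step 7: cell (0,0)='.' (+2 fires, +3 burnt)
Step 8: cell (0,0)='.' (+1 fires, +2 burnt)
Step 9: cell (0,0)='.' (+0 fires, +1 burnt)
  fire out at step 9

1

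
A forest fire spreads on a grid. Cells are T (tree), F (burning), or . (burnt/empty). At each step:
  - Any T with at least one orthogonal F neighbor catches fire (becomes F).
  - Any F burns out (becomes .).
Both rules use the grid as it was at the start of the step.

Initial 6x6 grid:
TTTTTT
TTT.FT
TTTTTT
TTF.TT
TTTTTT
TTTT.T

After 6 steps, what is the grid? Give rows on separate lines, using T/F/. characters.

Step 1: 6 trees catch fire, 2 burn out
  TTTTFT
  TTT..F
  TTFTFT
  TF..TT
  TTFTTT
  TTTT.T
Step 2: 11 trees catch fire, 6 burn out
  TTTF.F
  TTF...
  TF.F.F
  F...FT
  TF.FTT
  TTFT.T
Step 3: 8 trees catch fire, 11 burn out
  TTF...
  TF....
  F.....
  .....F
  F...FT
  TF.F.T
Step 4: 4 trees catch fire, 8 burn out
  TF....
  F.....
  ......
  ......
  .....F
  F....T
Step 5: 2 trees catch fire, 4 burn out
  F.....
  ......
  ......
  ......
  ......
  .....F
Step 6: 0 trees catch fire, 2 burn out
  ......
  ......
  ......
  ......
  ......
  ......

......
......
......
......
......
......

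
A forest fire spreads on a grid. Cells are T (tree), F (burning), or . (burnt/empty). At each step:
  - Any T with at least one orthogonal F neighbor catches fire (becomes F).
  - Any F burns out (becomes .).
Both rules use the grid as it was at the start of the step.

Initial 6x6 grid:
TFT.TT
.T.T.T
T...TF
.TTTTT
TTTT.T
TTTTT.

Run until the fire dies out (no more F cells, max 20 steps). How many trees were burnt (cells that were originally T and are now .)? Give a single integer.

Answer: 22

Derivation:
Step 1: +6 fires, +2 burnt (F count now 6)
Step 2: +3 fires, +6 burnt (F count now 3)
Step 3: +2 fires, +3 burnt (F count now 2)
Step 4: +2 fires, +2 burnt (F count now 2)
Step 5: +3 fires, +2 burnt (F count now 3)
Step 6: +3 fires, +3 burnt (F count now 3)
Step 7: +2 fires, +3 burnt (F count now 2)
Step 8: +1 fires, +2 burnt (F count now 1)
Step 9: +0 fires, +1 burnt (F count now 0)
Fire out after step 9
Initially T: 24, now '.': 34
Total burnt (originally-T cells now '.'): 22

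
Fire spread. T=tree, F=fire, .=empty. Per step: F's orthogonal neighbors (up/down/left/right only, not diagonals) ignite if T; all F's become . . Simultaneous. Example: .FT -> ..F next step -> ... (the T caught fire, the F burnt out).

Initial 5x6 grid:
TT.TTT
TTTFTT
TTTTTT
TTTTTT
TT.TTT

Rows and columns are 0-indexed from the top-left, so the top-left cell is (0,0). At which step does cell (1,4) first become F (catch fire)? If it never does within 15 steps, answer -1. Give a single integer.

Step 1: cell (1,4)='F' (+4 fires, +1 burnt)
  -> target ignites at step 1
Step 2: cell (1,4)='.' (+6 fires, +4 burnt)
Step 3: cell (1,4)='.' (+8 fires, +6 burnt)
Step 4: cell (1,4)='.' (+5 fires, +8 burnt)
Step 5: cell (1,4)='.' (+3 fires, +5 burnt)
Step 6: cell (1,4)='.' (+1 fires, +3 burnt)
Step 7: cell (1,4)='.' (+0 fires, +1 burnt)
  fire out at step 7

1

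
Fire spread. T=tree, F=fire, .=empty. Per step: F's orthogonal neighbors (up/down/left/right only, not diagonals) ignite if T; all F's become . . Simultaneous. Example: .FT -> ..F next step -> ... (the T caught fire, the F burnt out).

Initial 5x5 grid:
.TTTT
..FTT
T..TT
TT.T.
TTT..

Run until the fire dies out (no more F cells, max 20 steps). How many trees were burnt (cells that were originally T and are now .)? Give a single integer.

Step 1: +2 fires, +1 burnt (F count now 2)
Step 2: +4 fires, +2 burnt (F count now 4)
Step 3: +3 fires, +4 burnt (F count now 3)
Step 4: +0 fires, +3 burnt (F count now 0)
Fire out after step 4
Initially T: 15, now '.': 19
Total burnt (originally-T cells now '.'): 9

Answer: 9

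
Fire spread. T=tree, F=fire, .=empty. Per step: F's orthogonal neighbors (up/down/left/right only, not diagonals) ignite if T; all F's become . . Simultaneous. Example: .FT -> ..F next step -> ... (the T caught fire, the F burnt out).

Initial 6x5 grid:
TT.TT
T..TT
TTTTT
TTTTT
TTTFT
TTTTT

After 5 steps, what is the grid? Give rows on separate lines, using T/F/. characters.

Step 1: 4 trees catch fire, 1 burn out
  TT.TT
  T..TT
  TTTTT
  TTTFT
  TTF.F
  TTTFT
Step 2: 6 trees catch fire, 4 burn out
  TT.TT
  T..TT
  TTTFT
  TTF.F
  TF...
  TTF.F
Step 3: 6 trees catch fire, 6 burn out
  TT.TT
  T..FT
  TTF.F
  TF...
  F....
  TF...
Step 4: 5 trees catch fire, 6 burn out
  TT.FT
  T...F
  TF...
  F....
  .....
  F....
Step 5: 2 trees catch fire, 5 burn out
  TT..F
  T....
  F....
  .....
  .....
  .....

TT..F
T....
F....
.....
.....
.....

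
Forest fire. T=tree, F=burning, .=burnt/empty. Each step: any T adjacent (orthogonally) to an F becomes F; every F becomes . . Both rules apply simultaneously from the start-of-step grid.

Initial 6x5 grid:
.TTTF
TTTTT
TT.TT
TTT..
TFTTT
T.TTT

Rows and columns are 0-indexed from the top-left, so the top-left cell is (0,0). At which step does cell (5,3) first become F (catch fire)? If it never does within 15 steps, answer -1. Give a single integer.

Step 1: cell (5,3)='T' (+5 fires, +2 burnt)
Step 2: cell (5,3)='T' (+9 fires, +5 burnt)
Step 3: cell (5,3)='F' (+7 fires, +9 burnt)
  -> target ignites at step 3
Step 4: cell (5,3)='.' (+2 fires, +7 burnt)
Step 5: cell (5,3)='.' (+0 fires, +2 burnt)
  fire out at step 5

3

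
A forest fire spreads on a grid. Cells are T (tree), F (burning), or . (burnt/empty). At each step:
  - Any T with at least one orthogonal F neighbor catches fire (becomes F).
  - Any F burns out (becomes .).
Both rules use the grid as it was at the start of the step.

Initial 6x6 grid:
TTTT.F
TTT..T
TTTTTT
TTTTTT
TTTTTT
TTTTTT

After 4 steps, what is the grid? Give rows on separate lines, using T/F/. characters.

Step 1: 1 trees catch fire, 1 burn out
  TTTT..
  TTT..F
  TTTTTT
  TTTTTT
  TTTTTT
  TTTTTT
Step 2: 1 trees catch fire, 1 burn out
  TTTT..
  TTT...
  TTTTTF
  TTTTTT
  TTTTTT
  TTTTTT
Step 3: 2 trees catch fire, 1 burn out
  TTTT..
  TTT...
  TTTTF.
  TTTTTF
  TTTTTT
  TTTTTT
Step 4: 3 trees catch fire, 2 burn out
  TTTT..
  TTT...
  TTTF..
  TTTTF.
  TTTTTF
  TTTTTT

TTTT..
TTT...
TTTF..
TTTTF.
TTTTTF
TTTTTT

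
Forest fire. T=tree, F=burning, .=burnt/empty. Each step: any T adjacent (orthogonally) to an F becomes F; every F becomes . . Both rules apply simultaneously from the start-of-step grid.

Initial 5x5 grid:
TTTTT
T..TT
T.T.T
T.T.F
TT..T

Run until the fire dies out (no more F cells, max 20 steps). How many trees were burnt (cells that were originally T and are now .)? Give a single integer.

Step 1: +2 fires, +1 burnt (F count now 2)
Step 2: +1 fires, +2 burnt (F count now 1)
Step 3: +2 fires, +1 burnt (F count now 2)
Step 4: +1 fires, +2 burnt (F count now 1)
Step 5: +1 fires, +1 burnt (F count now 1)
Step 6: +1 fires, +1 burnt (F count now 1)
Step 7: +1 fires, +1 burnt (F count now 1)
Step 8: +1 fires, +1 burnt (F count now 1)
Step 9: +1 fires, +1 burnt (F count now 1)
Step 10: +1 fires, +1 burnt (F count now 1)
Step 11: +1 fires, +1 burnt (F count now 1)
Step 12: +1 fires, +1 burnt (F count now 1)
Step 13: +0 fires, +1 burnt (F count now 0)
Fire out after step 13
Initially T: 16, now '.': 23
Total burnt (originally-T cells now '.'): 14

Answer: 14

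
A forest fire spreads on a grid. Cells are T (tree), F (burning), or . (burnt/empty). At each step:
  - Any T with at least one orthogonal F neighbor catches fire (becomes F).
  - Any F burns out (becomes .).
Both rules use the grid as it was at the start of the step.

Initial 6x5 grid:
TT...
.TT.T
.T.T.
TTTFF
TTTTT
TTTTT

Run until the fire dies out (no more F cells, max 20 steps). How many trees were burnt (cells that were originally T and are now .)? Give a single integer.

Step 1: +4 fires, +2 burnt (F count now 4)
Step 2: +4 fires, +4 burnt (F count now 4)
Step 3: +4 fires, +4 burnt (F count now 4)
Step 4: +3 fires, +4 burnt (F count now 3)
Step 5: +3 fires, +3 burnt (F count now 3)
Step 6: +1 fires, +3 burnt (F count now 1)
Step 7: +0 fires, +1 burnt (F count now 0)
Fire out after step 7
Initially T: 20, now '.': 29
Total burnt (originally-T cells now '.'): 19

Answer: 19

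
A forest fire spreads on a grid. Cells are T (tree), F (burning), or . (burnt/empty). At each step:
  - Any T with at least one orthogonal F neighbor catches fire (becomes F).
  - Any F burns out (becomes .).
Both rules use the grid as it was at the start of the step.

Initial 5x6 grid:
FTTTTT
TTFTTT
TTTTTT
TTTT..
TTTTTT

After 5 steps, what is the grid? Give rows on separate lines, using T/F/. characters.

Step 1: 6 trees catch fire, 2 burn out
  .FFTTT
  FF.FTT
  TTFTTT
  TTTT..
  TTTTTT
Step 2: 6 trees catch fire, 6 burn out
  ...FTT
  ....FT
  FF.FTT
  TTFT..
  TTTTTT
Step 3: 7 trees catch fire, 6 burn out
  ....FT
  .....F
  ....FT
  FF.F..
  TTFTTT
Step 4: 5 trees catch fire, 7 burn out
  .....F
  ......
  .....F
  ......
  FF.FTT
Step 5: 1 trees catch fire, 5 burn out
  ......
  ......
  ......
  ......
  ....FT

......
......
......
......
....FT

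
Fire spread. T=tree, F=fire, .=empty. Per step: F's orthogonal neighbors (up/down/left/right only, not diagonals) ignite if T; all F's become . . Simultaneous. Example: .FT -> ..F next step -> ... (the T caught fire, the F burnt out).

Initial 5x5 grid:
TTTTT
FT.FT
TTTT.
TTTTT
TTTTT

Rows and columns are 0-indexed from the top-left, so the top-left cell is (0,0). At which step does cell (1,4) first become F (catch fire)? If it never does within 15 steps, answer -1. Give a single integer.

Step 1: cell (1,4)='F' (+6 fires, +2 burnt)
  -> target ignites at step 1
Step 2: cell (1,4)='.' (+7 fires, +6 burnt)
Step 3: cell (1,4)='.' (+5 fires, +7 burnt)
Step 4: cell (1,4)='.' (+3 fires, +5 burnt)
Step 5: cell (1,4)='.' (+0 fires, +3 burnt)
  fire out at step 5

1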